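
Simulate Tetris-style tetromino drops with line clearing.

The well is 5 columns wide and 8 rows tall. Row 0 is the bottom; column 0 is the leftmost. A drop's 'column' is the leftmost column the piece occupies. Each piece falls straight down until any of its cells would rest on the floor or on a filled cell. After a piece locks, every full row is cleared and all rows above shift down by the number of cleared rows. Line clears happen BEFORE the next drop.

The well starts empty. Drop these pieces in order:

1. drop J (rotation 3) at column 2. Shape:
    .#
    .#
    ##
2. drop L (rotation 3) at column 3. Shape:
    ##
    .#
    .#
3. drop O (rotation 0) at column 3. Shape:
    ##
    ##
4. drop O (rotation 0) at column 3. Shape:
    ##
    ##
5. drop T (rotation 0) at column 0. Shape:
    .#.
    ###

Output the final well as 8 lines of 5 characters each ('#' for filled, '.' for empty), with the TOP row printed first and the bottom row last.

Drop 1: J rot3 at col 2 lands with bottom-row=0; cleared 0 line(s) (total 0); column heights now [0 0 1 3 0], max=3
Drop 2: L rot3 at col 3 lands with bottom-row=1; cleared 0 line(s) (total 0); column heights now [0 0 1 4 4], max=4
Drop 3: O rot0 at col 3 lands with bottom-row=4; cleared 0 line(s) (total 0); column heights now [0 0 1 6 6], max=6
Drop 4: O rot0 at col 3 lands with bottom-row=6; cleared 0 line(s) (total 0); column heights now [0 0 1 8 8], max=8
Drop 5: T rot0 at col 0 lands with bottom-row=1; cleared 1 line(s) (total 1); column heights now [0 2 1 7 7], max=7

Answer: .....
...##
...##
...##
...##
...##
.#.##
..##.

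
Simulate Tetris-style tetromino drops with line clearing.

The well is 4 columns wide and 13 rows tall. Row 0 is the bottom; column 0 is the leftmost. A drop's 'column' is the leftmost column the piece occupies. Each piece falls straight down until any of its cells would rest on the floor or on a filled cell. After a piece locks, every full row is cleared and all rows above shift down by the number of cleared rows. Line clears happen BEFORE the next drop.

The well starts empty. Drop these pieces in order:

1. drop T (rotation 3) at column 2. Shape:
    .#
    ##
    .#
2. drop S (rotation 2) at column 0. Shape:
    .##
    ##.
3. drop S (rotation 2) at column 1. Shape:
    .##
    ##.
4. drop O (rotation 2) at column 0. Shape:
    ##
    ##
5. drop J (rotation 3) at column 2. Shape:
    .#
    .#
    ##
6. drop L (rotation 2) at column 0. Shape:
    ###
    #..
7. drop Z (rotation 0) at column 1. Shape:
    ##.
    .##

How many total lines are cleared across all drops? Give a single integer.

Answer: 4

Derivation:
Drop 1: T rot3 at col 2 lands with bottom-row=0; cleared 0 line(s) (total 0); column heights now [0 0 2 3], max=3
Drop 2: S rot2 at col 0 lands with bottom-row=1; cleared 1 line(s) (total 1); column heights now [0 2 2 2], max=2
Drop 3: S rot2 at col 1 lands with bottom-row=2; cleared 0 line(s) (total 1); column heights now [0 3 4 4], max=4
Drop 4: O rot2 at col 0 lands with bottom-row=3; cleared 1 line(s) (total 2); column heights now [4 4 3 2], max=4
Drop 5: J rot3 at col 2 lands with bottom-row=3; cleared 1 line(s) (total 3); column heights now [0 3 3 5], max=5
Drop 6: L rot2 at col 0 lands with bottom-row=2; cleared 1 line(s) (total 4); column heights now [3 3 3 4], max=4
Drop 7: Z rot0 at col 1 lands with bottom-row=4; cleared 0 line(s) (total 4); column heights now [3 6 6 5], max=6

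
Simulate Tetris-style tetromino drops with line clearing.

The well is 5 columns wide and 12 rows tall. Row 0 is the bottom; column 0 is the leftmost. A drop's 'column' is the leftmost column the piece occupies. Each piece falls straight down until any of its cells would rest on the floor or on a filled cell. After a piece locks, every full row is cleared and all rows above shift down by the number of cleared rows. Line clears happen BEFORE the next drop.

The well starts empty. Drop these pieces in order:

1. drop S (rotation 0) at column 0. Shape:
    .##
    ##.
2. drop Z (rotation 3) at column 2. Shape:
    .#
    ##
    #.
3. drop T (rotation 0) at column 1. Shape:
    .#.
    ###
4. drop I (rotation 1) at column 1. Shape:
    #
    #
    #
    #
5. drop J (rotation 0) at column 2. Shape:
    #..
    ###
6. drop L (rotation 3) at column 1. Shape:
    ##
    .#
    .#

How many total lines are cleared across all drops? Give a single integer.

Answer: 0

Derivation:
Drop 1: S rot0 at col 0 lands with bottom-row=0; cleared 0 line(s) (total 0); column heights now [1 2 2 0 0], max=2
Drop 2: Z rot3 at col 2 lands with bottom-row=2; cleared 0 line(s) (total 0); column heights now [1 2 4 5 0], max=5
Drop 3: T rot0 at col 1 lands with bottom-row=5; cleared 0 line(s) (total 0); column heights now [1 6 7 6 0], max=7
Drop 4: I rot1 at col 1 lands with bottom-row=6; cleared 0 line(s) (total 0); column heights now [1 10 7 6 0], max=10
Drop 5: J rot0 at col 2 lands with bottom-row=7; cleared 0 line(s) (total 0); column heights now [1 10 9 8 8], max=10
Drop 6: L rot3 at col 1 lands with bottom-row=9; cleared 0 line(s) (total 0); column heights now [1 12 12 8 8], max=12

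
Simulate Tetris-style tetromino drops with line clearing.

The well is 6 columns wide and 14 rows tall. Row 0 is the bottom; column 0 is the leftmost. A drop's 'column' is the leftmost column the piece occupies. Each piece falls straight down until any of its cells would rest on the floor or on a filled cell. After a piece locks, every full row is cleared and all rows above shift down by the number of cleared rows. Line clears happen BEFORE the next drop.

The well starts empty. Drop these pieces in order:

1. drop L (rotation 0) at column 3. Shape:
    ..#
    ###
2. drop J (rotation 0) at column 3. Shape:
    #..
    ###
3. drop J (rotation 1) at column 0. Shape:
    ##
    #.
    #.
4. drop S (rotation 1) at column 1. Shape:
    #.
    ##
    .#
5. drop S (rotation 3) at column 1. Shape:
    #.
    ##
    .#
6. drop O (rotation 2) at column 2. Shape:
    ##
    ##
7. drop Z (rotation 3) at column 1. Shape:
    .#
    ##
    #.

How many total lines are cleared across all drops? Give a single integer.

Answer: 1

Derivation:
Drop 1: L rot0 at col 3 lands with bottom-row=0; cleared 0 line(s) (total 0); column heights now [0 0 0 1 1 2], max=2
Drop 2: J rot0 at col 3 lands with bottom-row=2; cleared 0 line(s) (total 0); column heights now [0 0 0 4 3 3], max=4
Drop 3: J rot1 at col 0 lands with bottom-row=0; cleared 0 line(s) (total 0); column heights now [3 3 0 4 3 3], max=4
Drop 4: S rot1 at col 1 lands with bottom-row=2; cleared 1 line(s) (total 1); column heights now [2 4 3 3 1 2], max=4
Drop 5: S rot3 at col 1 lands with bottom-row=3; cleared 0 line(s) (total 1); column heights now [2 6 5 3 1 2], max=6
Drop 6: O rot2 at col 2 lands with bottom-row=5; cleared 0 line(s) (total 1); column heights now [2 6 7 7 1 2], max=7
Drop 7: Z rot3 at col 1 lands with bottom-row=6; cleared 0 line(s) (total 1); column heights now [2 8 9 7 1 2], max=9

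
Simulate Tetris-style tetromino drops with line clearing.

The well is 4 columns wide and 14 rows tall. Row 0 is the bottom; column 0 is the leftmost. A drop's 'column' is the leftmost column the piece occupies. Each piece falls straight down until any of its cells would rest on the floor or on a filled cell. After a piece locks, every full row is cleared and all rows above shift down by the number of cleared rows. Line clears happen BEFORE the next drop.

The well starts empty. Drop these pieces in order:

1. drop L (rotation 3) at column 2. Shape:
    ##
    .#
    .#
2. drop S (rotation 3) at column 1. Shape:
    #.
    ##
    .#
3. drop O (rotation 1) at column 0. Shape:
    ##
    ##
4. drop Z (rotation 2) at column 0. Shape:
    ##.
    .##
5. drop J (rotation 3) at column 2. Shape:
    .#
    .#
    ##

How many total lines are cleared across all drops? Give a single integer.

Drop 1: L rot3 at col 2 lands with bottom-row=0; cleared 0 line(s) (total 0); column heights now [0 0 3 3], max=3
Drop 2: S rot3 at col 1 lands with bottom-row=3; cleared 0 line(s) (total 0); column heights now [0 6 5 3], max=6
Drop 3: O rot1 at col 0 lands with bottom-row=6; cleared 0 line(s) (total 0); column heights now [8 8 5 3], max=8
Drop 4: Z rot2 at col 0 lands with bottom-row=8; cleared 0 line(s) (total 0); column heights now [10 10 9 3], max=10
Drop 5: J rot3 at col 2 lands with bottom-row=9; cleared 1 line(s) (total 1); column heights now [8 9 9 11], max=11

Answer: 1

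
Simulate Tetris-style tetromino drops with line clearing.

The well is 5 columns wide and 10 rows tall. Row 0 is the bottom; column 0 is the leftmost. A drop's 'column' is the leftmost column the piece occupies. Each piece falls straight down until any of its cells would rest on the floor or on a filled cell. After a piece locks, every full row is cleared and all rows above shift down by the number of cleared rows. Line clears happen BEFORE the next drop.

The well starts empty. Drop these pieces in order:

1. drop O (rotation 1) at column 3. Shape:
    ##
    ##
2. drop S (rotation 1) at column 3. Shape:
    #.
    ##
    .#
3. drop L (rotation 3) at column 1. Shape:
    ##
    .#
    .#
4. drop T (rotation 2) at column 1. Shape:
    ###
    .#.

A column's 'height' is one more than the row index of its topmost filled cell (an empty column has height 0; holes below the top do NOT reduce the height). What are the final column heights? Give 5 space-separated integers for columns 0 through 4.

Answer: 0 6 6 6 4

Derivation:
Drop 1: O rot1 at col 3 lands with bottom-row=0; cleared 0 line(s) (total 0); column heights now [0 0 0 2 2], max=2
Drop 2: S rot1 at col 3 lands with bottom-row=2; cleared 0 line(s) (total 0); column heights now [0 0 0 5 4], max=5
Drop 3: L rot3 at col 1 lands with bottom-row=0; cleared 0 line(s) (total 0); column heights now [0 3 3 5 4], max=5
Drop 4: T rot2 at col 1 lands with bottom-row=4; cleared 0 line(s) (total 0); column heights now [0 6 6 6 4], max=6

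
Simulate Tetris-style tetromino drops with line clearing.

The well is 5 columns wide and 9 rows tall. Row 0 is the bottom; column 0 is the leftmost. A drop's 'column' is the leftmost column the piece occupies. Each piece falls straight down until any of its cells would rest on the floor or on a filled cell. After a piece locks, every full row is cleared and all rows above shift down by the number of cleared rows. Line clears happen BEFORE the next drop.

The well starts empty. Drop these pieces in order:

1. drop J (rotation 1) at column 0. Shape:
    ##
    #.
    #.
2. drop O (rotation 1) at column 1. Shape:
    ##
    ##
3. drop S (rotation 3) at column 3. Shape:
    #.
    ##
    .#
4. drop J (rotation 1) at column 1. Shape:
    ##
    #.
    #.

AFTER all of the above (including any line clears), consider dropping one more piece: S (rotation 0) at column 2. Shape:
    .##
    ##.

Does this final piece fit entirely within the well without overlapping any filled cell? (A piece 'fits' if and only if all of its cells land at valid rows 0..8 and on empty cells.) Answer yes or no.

Drop 1: J rot1 at col 0 lands with bottom-row=0; cleared 0 line(s) (total 0); column heights now [3 3 0 0 0], max=3
Drop 2: O rot1 at col 1 lands with bottom-row=3; cleared 0 line(s) (total 0); column heights now [3 5 5 0 0], max=5
Drop 3: S rot3 at col 3 lands with bottom-row=0; cleared 0 line(s) (total 0); column heights now [3 5 5 3 2], max=5
Drop 4: J rot1 at col 1 lands with bottom-row=5; cleared 0 line(s) (total 0); column heights now [3 8 8 3 2], max=8
Test piece S rot0 at col 2 (width 3): heights before test = [3 8 8 3 2]; fits = False

Answer: no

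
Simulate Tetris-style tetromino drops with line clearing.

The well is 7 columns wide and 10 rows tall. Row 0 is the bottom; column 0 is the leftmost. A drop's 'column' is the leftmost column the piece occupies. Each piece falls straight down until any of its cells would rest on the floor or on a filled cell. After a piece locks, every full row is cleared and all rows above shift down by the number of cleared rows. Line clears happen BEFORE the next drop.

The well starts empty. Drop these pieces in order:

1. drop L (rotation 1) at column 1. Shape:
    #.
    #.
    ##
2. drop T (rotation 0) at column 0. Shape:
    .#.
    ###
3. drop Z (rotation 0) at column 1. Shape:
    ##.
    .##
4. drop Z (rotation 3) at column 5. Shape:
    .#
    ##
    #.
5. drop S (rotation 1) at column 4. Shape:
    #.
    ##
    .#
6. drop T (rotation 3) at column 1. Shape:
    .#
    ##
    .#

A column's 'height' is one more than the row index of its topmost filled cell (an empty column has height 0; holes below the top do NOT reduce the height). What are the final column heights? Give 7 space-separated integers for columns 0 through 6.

Drop 1: L rot1 at col 1 lands with bottom-row=0; cleared 0 line(s) (total 0); column heights now [0 3 1 0 0 0 0], max=3
Drop 2: T rot0 at col 0 lands with bottom-row=3; cleared 0 line(s) (total 0); column heights now [4 5 4 0 0 0 0], max=5
Drop 3: Z rot0 at col 1 lands with bottom-row=4; cleared 0 line(s) (total 0); column heights now [4 6 6 5 0 0 0], max=6
Drop 4: Z rot3 at col 5 lands with bottom-row=0; cleared 0 line(s) (total 0); column heights now [4 6 6 5 0 2 3], max=6
Drop 5: S rot1 at col 4 lands with bottom-row=2; cleared 0 line(s) (total 0); column heights now [4 6 6 5 5 4 3], max=6
Drop 6: T rot3 at col 1 lands with bottom-row=6; cleared 0 line(s) (total 0); column heights now [4 8 9 5 5 4 3], max=9

Answer: 4 8 9 5 5 4 3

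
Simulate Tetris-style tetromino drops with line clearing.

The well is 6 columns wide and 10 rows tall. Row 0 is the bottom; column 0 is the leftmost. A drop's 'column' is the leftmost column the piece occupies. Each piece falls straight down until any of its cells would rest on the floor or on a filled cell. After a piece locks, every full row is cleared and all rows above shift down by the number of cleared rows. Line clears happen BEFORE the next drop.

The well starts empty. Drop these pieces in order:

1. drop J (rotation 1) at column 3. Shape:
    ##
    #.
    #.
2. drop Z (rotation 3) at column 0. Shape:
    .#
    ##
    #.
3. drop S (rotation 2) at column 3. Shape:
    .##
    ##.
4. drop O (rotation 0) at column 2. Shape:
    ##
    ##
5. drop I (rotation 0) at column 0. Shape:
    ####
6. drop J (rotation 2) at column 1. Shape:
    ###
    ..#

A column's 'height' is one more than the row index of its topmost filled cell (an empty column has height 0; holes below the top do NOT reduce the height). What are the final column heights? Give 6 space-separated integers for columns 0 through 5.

Drop 1: J rot1 at col 3 lands with bottom-row=0; cleared 0 line(s) (total 0); column heights now [0 0 0 3 3 0], max=3
Drop 2: Z rot3 at col 0 lands with bottom-row=0; cleared 0 line(s) (total 0); column heights now [2 3 0 3 3 0], max=3
Drop 3: S rot2 at col 3 lands with bottom-row=3; cleared 0 line(s) (total 0); column heights now [2 3 0 4 5 5], max=5
Drop 4: O rot0 at col 2 lands with bottom-row=4; cleared 0 line(s) (total 0); column heights now [2 3 6 6 5 5], max=6
Drop 5: I rot0 at col 0 lands with bottom-row=6; cleared 0 line(s) (total 0); column heights now [7 7 7 7 5 5], max=7
Drop 6: J rot2 at col 1 lands with bottom-row=7; cleared 0 line(s) (total 0); column heights now [7 9 9 9 5 5], max=9

Answer: 7 9 9 9 5 5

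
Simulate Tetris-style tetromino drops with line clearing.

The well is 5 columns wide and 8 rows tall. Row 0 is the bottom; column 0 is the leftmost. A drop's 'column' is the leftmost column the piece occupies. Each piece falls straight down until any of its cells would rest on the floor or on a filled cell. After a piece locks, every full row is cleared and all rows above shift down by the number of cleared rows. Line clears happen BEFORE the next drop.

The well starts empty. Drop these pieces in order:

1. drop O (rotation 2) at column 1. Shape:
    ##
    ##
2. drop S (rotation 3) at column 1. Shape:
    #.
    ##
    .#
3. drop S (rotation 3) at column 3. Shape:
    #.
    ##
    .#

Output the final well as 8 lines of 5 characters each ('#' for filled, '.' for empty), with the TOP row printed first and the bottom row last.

Drop 1: O rot2 at col 1 lands with bottom-row=0; cleared 0 line(s) (total 0); column heights now [0 2 2 0 0], max=2
Drop 2: S rot3 at col 1 lands with bottom-row=2; cleared 0 line(s) (total 0); column heights now [0 5 4 0 0], max=5
Drop 3: S rot3 at col 3 lands with bottom-row=0; cleared 0 line(s) (total 0); column heights now [0 5 4 3 2], max=5

Answer: .....
.....
.....
.#...
.##..
..##.
.####
.##.#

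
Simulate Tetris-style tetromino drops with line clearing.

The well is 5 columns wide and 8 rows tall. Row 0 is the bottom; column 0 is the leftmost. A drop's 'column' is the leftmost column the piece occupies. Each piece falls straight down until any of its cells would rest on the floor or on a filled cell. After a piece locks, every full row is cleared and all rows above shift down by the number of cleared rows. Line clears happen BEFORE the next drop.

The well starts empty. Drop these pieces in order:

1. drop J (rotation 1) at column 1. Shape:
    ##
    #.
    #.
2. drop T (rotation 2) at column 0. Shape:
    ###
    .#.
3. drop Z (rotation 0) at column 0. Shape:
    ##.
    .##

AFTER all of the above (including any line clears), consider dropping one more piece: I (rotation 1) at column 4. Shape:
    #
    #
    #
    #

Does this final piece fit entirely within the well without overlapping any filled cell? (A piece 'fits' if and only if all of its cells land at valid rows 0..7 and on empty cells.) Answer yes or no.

Drop 1: J rot1 at col 1 lands with bottom-row=0; cleared 0 line(s) (total 0); column heights now [0 3 3 0 0], max=3
Drop 2: T rot2 at col 0 lands with bottom-row=3; cleared 0 line(s) (total 0); column heights now [5 5 5 0 0], max=5
Drop 3: Z rot0 at col 0 lands with bottom-row=5; cleared 0 line(s) (total 0); column heights now [7 7 6 0 0], max=7
Test piece I rot1 at col 4 (width 1): heights before test = [7 7 6 0 0]; fits = True

Answer: yes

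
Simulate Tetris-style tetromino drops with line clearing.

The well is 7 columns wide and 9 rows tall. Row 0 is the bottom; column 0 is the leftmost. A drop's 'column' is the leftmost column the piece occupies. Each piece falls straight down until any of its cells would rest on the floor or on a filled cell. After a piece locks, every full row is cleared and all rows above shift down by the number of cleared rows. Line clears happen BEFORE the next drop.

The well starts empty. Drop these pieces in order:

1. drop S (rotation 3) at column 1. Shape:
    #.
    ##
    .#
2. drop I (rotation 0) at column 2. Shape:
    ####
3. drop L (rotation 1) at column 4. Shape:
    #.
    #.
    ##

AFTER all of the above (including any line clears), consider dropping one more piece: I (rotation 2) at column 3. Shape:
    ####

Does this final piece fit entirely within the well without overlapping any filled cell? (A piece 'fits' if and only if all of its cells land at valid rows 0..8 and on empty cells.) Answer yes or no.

Answer: yes

Derivation:
Drop 1: S rot3 at col 1 lands with bottom-row=0; cleared 0 line(s) (total 0); column heights now [0 3 2 0 0 0 0], max=3
Drop 2: I rot0 at col 2 lands with bottom-row=2; cleared 0 line(s) (total 0); column heights now [0 3 3 3 3 3 0], max=3
Drop 3: L rot1 at col 4 lands with bottom-row=3; cleared 0 line(s) (total 0); column heights now [0 3 3 3 6 4 0], max=6
Test piece I rot2 at col 3 (width 4): heights before test = [0 3 3 3 6 4 0]; fits = True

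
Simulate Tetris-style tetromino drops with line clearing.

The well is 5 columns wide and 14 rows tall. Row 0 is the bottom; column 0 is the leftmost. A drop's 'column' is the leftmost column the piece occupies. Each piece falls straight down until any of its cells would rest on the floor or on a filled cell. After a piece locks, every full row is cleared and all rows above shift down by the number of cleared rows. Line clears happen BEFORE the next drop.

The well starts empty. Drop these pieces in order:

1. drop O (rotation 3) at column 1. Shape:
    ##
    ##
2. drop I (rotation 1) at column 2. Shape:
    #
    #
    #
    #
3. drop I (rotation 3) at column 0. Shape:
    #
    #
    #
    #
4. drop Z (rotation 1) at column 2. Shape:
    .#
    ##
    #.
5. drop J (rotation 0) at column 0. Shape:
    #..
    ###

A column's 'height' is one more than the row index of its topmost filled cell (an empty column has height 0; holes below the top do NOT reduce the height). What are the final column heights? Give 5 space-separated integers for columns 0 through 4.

Answer: 10 9 9 9 0

Derivation:
Drop 1: O rot3 at col 1 lands with bottom-row=0; cleared 0 line(s) (total 0); column heights now [0 2 2 0 0], max=2
Drop 2: I rot1 at col 2 lands with bottom-row=2; cleared 0 line(s) (total 0); column heights now [0 2 6 0 0], max=6
Drop 3: I rot3 at col 0 lands with bottom-row=0; cleared 0 line(s) (total 0); column heights now [4 2 6 0 0], max=6
Drop 4: Z rot1 at col 2 lands with bottom-row=6; cleared 0 line(s) (total 0); column heights now [4 2 8 9 0], max=9
Drop 5: J rot0 at col 0 lands with bottom-row=8; cleared 0 line(s) (total 0); column heights now [10 9 9 9 0], max=10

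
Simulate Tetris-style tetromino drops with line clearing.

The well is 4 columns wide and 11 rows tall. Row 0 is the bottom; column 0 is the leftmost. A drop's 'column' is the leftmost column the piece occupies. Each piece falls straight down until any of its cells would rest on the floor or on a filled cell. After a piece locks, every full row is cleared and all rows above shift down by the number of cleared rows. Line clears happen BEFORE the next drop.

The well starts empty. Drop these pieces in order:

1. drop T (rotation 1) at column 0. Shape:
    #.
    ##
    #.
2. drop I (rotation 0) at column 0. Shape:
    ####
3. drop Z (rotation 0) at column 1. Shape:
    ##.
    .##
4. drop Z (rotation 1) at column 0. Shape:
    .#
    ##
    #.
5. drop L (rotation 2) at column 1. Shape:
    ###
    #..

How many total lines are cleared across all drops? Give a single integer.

Answer: 2

Derivation:
Drop 1: T rot1 at col 0 lands with bottom-row=0; cleared 0 line(s) (total 0); column heights now [3 2 0 0], max=3
Drop 2: I rot0 at col 0 lands with bottom-row=3; cleared 1 line(s) (total 1); column heights now [3 2 0 0], max=3
Drop 3: Z rot0 at col 1 lands with bottom-row=1; cleared 1 line(s) (total 2); column heights now [2 2 2 0], max=2
Drop 4: Z rot1 at col 0 lands with bottom-row=2; cleared 0 line(s) (total 2); column heights now [4 5 2 0], max=5
Drop 5: L rot2 at col 1 lands with bottom-row=5; cleared 0 line(s) (total 2); column heights now [4 7 7 7], max=7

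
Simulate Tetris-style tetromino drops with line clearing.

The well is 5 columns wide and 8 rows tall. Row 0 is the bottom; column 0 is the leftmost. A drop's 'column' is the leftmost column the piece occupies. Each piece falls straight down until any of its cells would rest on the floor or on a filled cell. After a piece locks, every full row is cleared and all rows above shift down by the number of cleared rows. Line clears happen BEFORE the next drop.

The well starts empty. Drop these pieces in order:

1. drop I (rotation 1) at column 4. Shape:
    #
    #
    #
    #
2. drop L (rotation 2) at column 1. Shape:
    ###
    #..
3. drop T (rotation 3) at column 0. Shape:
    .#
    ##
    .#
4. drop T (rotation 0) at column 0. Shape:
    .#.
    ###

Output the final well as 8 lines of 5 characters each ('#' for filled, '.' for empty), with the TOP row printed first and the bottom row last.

Answer: .....
.#...
###..
.#...
##..#
.#..#
.####
.#..#

Derivation:
Drop 1: I rot1 at col 4 lands with bottom-row=0; cleared 0 line(s) (total 0); column heights now [0 0 0 0 4], max=4
Drop 2: L rot2 at col 1 lands with bottom-row=0; cleared 0 line(s) (total 0); column heights now [0 2 2 2 4], max=4
Drop 3: T rot3 at col 0 lands with bottom-row=2; cleared 0 line(s) (total 0); column heights now [4 5 2 2 4], max=5
Drop 4: T rot0 at col 0 lands with bottom-row=5; cleared 0 line(s) (total 0); column heights now [6 7 6 2 4], max=7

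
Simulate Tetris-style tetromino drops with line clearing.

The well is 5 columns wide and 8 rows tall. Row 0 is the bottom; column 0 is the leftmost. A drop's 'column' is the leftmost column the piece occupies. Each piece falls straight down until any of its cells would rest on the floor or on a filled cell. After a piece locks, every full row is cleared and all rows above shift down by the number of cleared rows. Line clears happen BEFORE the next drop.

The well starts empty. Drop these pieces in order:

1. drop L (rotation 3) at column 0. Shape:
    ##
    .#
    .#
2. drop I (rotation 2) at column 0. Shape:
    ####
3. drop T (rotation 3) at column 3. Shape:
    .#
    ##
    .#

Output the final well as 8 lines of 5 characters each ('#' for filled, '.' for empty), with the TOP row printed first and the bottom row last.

Drop 1: L rot3 at col 0 lands with bottom-row=0; cleared 0 line(s) (total 0); column heights now [3 3 0 0 0], max=3
Drop 2: I rot2 at col 0 lands with bottom-row=3; cleared 0 line(s) (total 0); column heights now [4 4 4 4 0], max=4
Drop 3: T rot3 at col 3 lands with bottom-row=3; cleared 1 line(s) (total 1); column heights now [3 3 0 4 5], max=5

Answer: .....
.....
.....
....#
...##
##...
.#...
.#...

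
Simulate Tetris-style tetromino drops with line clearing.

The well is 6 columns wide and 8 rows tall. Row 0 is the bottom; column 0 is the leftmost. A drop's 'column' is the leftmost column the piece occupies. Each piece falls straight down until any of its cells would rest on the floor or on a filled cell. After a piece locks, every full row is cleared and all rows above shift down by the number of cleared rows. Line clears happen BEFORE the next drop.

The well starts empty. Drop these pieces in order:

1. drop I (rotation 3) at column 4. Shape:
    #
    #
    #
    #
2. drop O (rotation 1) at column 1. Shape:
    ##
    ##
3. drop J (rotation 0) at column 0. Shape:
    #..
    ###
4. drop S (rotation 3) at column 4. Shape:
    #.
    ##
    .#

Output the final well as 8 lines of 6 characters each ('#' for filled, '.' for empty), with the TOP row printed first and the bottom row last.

Answer: ......
......
....#.
....##
#...##
###.#.
.##.#.
.##.#.

Derivation:
Drop 1: I rot3 at col 4 lands with bottom-row=0; cleared 0 line(s) (total 0); column heights now [0 0 0 0 4 0], max=4
Drop 2: O rot1 at col 1 lands with bottom-row=0; cleared 0 line(s) (total 0); column heights now [0 2 2 0 4 0], max=4
Drop 3: J rot0 at col 0 lands with bottom-row=2; cleared 0 line(s) (total 0); column heights now [4 3 3 0 4 0], max=4
Drop 4: S rot3 at col 4 lands with bottom-row=3; cleared 0 line(s) (total 0); column heights now [4 3 3 0 6 5], max=6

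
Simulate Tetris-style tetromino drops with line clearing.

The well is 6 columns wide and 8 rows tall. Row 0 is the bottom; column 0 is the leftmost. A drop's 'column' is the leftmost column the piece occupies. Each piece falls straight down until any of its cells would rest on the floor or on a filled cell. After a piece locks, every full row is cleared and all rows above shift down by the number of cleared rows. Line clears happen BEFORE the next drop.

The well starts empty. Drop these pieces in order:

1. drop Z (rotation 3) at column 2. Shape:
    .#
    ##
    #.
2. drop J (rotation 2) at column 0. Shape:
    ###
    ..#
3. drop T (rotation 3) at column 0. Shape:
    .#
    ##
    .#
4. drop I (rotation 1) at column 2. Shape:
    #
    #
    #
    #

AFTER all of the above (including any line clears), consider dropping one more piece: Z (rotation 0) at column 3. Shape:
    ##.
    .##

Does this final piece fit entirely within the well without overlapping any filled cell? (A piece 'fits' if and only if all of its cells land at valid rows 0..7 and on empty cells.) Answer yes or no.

Drop 1: Z rot3 at col 2 lands with bottom-row=0; cleared 0 line(s) (total 0); column heights now [0 0 2 3 0 0], max=3
Drop 2: J rot2 at col 0 lands with bottom-row=2; cleared 0 line(s) (total 0); column heights now [4 4 4 3 0 0], max=4
Drop 3: T rot3 at col 0 lands with bottom-row=4; cleared 0 line(s) (total 0); column heights now [6 7 4 3 0 0], max=7
Drop 4: I rot1 at col 2 lands with bottom-row=4; cleared 0 line(s) (total 0); column heights now [6 7 8 3 0 0], max=8
Test piece Z rot0 at col 3 (width 3): heights before test = [6 7 8 3 0 0]; fits = True

Answer: yes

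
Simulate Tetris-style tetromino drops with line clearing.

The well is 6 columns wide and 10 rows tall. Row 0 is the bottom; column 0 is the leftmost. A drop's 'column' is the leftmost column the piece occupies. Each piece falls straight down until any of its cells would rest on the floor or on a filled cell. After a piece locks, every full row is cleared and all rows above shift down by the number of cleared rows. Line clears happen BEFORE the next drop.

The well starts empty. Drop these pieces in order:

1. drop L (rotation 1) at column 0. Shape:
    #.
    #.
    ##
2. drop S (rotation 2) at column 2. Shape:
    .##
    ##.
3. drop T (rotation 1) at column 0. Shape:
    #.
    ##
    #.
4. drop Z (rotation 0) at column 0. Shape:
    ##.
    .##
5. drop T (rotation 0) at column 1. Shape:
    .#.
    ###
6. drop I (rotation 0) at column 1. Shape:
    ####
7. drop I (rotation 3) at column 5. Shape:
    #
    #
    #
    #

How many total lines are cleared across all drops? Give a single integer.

Drop 1: L rot1 at col 0 lands with bottom-row=0; cleared 0 line(s) (total 0); column heights now [3 1 0 0 0 0], max=3
Drop 2: S rot2 at col 2 lands with bottom-row=0; cleared 0 line(s) (total 0); column heights now [3 1 1 2 2 0], max=3
Drop 3: T rot1 at col 0 lands with bottom-row=3; cleared 0 line(s) (total 0); column heights now [6 5 1 2 2 0], max=6
Drop 4: Z rot0 at col 0 lands with bottom-row=5; cleared 0 line(s) (total 0); column heights now [7 7 6 2 2 0], max=7
Drop 5: T rot0 at col 1 lands with bottom-row=7; cleared 0 line(s) (total 0); column heights now [7 8 9 8 2 0], max=9
Drop 6: I rot0 at col 1 lands with bottom-row=9; cleared 0 line(s) (total 0); column heights now [7 10 10 10 10 0], max=10
Drop 7: I rot3 at col 5 lands with bottom-row=0; cleared 0 line(s) (total 0); column heights now [7 10 10 10 10 4], max=10

Answer: 0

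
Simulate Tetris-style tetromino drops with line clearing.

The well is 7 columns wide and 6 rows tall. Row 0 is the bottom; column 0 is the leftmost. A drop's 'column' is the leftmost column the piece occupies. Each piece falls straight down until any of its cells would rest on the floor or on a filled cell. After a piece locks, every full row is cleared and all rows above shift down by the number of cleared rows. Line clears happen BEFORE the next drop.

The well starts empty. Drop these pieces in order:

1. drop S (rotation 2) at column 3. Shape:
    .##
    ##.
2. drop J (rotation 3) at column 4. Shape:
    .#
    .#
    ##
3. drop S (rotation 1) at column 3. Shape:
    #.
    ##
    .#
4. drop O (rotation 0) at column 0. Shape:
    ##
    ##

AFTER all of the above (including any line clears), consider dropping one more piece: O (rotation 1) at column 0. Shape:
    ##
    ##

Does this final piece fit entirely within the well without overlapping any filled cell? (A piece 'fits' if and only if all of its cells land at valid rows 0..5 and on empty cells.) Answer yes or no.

Drop 1: S rot2 at col 3 lands with bottom-row=0; cleared 0 line(s) (total 0); column heights now [0 0 0 1 2 2 0], max=2
Drop 2: J rot3 at col 4 lands with bottom-row=2; cleared 0 line(s) (total 0); column heights now [0 0 0 1 3 5 0], max=5
Drop 3: S rot1 at col 3 lands with bottom-row=3; cleared 0 line(s) (total 0); column heights now [0 0 0 6 5 5 0], max=6
Drop 4: O rot0 at col 0 lands with bottom-row=0; cleared 0 line(s) (total 0); column heights now [2 2 0 6 5 5 0], max=6
Test piece O rot1 at col 0 (width 2): heights before test = [2 2 0 6 5 5 0]; fits = True

Answer: yes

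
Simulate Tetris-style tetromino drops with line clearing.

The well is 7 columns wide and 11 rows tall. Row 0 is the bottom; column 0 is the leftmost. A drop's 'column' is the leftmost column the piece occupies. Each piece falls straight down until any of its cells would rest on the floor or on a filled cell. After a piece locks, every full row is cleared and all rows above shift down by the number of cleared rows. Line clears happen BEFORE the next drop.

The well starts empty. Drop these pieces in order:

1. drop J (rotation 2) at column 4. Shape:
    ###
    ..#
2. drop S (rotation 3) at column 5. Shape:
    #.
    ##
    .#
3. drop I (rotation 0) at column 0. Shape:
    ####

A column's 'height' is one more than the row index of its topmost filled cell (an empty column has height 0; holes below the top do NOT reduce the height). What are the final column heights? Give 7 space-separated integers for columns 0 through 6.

Drop 1: J rot2 at col 4 lands with bottom-row=0; cleared 0 line(s) (total 0); column heights now [0 0 0 0 2 2 2], max=2
Drop 2: S rot3 at col 5 lands with bottom-row=2; cleared 0 line(s) (total 0); column heights now [0 0 0 0 2 5 4], max=5
Drop 3: I rot0 at col 0 lands with bottom-row=0; cleared 0 line(s) (total 0); column heights now [1 1 1 1 2 5 4], max=5

Answer: 1 1 1 1 2 5 4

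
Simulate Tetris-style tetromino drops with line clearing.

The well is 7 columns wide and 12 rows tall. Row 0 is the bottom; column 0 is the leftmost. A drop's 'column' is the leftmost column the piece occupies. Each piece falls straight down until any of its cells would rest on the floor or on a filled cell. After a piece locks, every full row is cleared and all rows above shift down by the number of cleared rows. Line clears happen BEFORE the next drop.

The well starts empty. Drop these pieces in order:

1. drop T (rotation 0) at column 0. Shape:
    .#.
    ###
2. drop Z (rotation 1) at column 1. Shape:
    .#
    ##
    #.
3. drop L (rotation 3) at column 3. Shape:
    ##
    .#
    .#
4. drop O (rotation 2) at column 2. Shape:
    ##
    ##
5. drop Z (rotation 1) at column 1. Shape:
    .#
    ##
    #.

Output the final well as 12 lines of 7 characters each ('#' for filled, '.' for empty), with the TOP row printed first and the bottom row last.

Drop 1: T rot0 at col 0 lands with bottom-row=0; cleared 0 line(s) (total 0); column heights now [1 2 1 0 0 0 0], max=2
Drop 2: Z rot1 at col 1 lands with bottom-row=2; cleared 0 line(s) (total 0); column heights now [1 4 5 0 0 0 0], max=5
Drop 3: L rot3 at col 3 lands with bottom-row=0; cleared 0 line(s) (total 0); column heights now [1 4 5 3 3 0 0], max=5
Drop 4: O rot2 at col 2 lands with bottom-row=5; cleared 0 line(s) (total 0); column heights now [1 4 7 7 3 0 0], max=7
Drop 5: Z rot1 at col 1 lands with bottom-row=6; cleared 0 line(s) (total 0); column heights now [1 8 9 7 3 0 0], max=9

Answer: .......
.......
.......
..#....
.##....
.###...
..##...
..#....
.##....
.#.##..
.#..#..
###.#..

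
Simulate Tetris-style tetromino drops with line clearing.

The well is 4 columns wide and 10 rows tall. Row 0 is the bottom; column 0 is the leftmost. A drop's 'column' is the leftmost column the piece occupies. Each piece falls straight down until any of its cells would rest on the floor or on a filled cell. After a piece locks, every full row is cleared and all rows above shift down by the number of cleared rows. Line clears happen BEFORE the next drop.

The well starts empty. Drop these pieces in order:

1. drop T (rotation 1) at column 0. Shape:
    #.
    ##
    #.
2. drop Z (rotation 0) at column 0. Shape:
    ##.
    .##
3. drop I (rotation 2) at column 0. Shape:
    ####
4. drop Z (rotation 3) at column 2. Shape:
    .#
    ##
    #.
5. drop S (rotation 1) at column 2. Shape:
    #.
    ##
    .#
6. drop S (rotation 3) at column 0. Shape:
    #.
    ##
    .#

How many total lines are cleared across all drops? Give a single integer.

Drop 1: T rot1 at col 0 lands with bottom-row=0; cleared 0 line(s) (total 0); column heights now [3 2 0 0], max=3
Drop 2: Z rot0 at col 0 lands with bottom-row=2; cleared 0 line(s) (total 0); column heights now [4 4 3 0], max=4
Drop 3: I rot2 at col 0 lands with bottom-row=4; cleared 1 line(s) (total 1); column heights now [4 4 3 0], max=4
Drop 4: Z rot3 at col 2 lands with bottom-row=3; cleared 0 line(s) (total 1); column heights now [4 4 5 6], max=6
Drop 5: S rot1 at col 2 lands with bottom-row=6; cleared 0 line(s) (total 1); column heights now [4 4 9 8], max=9
Drop 6: S rot3 at col 0 lands with bottom-row=4; cleared 0 line(s) (total 1); column heights now [7 6 9 8], max=9

Answer: 1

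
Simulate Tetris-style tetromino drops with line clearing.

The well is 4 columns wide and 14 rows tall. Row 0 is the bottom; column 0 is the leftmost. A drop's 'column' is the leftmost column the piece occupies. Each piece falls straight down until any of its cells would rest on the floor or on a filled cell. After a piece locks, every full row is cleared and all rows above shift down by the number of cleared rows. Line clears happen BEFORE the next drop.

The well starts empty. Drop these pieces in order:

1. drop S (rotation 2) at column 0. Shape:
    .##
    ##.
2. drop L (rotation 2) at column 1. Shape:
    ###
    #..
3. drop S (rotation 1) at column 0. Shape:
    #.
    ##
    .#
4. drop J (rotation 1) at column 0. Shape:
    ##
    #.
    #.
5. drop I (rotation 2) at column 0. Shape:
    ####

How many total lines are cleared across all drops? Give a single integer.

Drop 1: S rot2 at col 0 lands with bottom-row=0; cleared 0 line(s) (total 0); column heights now [1 2 2 0], max=2
Drop 2: L rot2 at col 1 lands with bottom-row=2; cleared 0 line(s) (total 0); column heights now [1 4 4 4], max=4
Drop 3: S rot1 at col 0 lands with bottom-row=4; cleared 0 line(s) (total 0); column heights now [7 6 4 4], max=7
Drop 4: J rot1 at col 0 lands with bottom-row=7; cleared 0 line(s) (total 0); column heights now [10 10 4 4], max=10
Drop 5: I rot2 at col 0 lands with bottom-row=10; cleared 1 line(s) (total 1); column heights now [10 10 4 4], max=10

Answer: 1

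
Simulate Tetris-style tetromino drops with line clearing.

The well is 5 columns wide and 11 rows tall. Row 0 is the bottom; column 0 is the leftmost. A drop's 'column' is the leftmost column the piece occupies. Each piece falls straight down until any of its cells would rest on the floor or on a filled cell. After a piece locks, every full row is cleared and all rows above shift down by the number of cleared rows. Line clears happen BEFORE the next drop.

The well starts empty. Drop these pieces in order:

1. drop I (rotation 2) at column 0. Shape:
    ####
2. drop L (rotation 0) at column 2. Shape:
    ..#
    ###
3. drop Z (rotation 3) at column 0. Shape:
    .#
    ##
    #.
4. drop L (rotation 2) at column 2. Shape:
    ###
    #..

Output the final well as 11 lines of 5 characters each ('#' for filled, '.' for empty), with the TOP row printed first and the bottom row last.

Answer: .....
.....
.....
.....
.....
.....
.....
.####
###.#
#.###
####.

Derivation:
Drop 1: I rot2 at col 0 lands with bottom-row=0; cleared 0 line(s) (total 0); column heights now [1 1 1 1 0], max=1
Drop 2: L rot0 at col 2 lands with bottom-row=1; cleared 0 line(s) (total 0); column heights now [1 1 2 2 3], max=3
Drop 3: Z rot3 at col 0 lands with bottom-row=1; cleared 0 line(s) (total 0); column heights now [3 4 2 2 3], max=4
Drop 4: L rot2 at col 2 lands with bottom-row=2; cleared 0 line(s) (total 0); column heights now [3 4 4 4 4], max=4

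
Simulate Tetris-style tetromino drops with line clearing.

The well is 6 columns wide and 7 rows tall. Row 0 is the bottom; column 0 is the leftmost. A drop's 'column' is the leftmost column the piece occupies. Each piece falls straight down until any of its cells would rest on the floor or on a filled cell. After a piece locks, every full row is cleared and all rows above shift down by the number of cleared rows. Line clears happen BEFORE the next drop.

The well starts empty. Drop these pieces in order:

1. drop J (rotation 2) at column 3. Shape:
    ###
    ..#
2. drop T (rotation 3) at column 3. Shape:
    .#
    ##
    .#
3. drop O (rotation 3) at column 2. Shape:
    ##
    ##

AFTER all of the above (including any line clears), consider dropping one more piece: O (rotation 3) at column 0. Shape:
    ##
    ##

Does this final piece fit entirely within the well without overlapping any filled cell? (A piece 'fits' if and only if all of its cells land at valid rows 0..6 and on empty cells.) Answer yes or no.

Answer: yes

Derivation:
Drop 1: J rot2 at col 3 lands with bottom-row=0; cleared 0 line(s) (total 0); column heights now [0 0 0 2 2 2], max=2
Drop 2: T rot3 at col 3 lands with bottom-row=2; cleared 0 line(s) (total 0); column heights now [0 0 0 4 5 2], max=5
Drop 3: O rot3 at col 2 lands with bottom-row=4; cleared 0 line(s) (total 0); column heights now [0 0 6 6 5 2], max=6
Test piece O rot3 at col 0 (width 2): heights before test = [0 0 6 6 5 2]; fits = True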